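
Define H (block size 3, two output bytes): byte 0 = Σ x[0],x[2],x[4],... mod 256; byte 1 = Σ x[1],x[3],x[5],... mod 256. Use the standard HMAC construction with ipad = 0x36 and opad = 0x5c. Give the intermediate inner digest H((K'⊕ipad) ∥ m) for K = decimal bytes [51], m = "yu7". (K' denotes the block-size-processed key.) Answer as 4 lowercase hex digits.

b0e6

Key decimal bytes [51] = 33 is 1 byte ≤ B = 3; zero-pad to 3 bytes: K' = 33 00 00.
K' ⊕ ipad = 05 36 36.
Inner input = 05 36 36 ∥ 79 75 37.
Inner hash: even-index sum = 176 mod 256 = 176; odd-index sum = 230 mod 256 = 230 → b0 e6.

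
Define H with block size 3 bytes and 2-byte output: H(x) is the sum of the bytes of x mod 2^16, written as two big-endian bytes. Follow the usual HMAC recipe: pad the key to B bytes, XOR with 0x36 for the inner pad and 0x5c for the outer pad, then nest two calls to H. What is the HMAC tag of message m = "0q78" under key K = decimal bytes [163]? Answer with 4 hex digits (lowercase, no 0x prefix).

01ca

Key decimal bytes [163] = a3 is 1 byte ≤ B = 3; zero-pad to 3 bytes: K' = a3 00 00.
K' ⊕ ipad = 95 36 36.  K' ⊕ opad = ff 5c 5c.
Inner input = (K'⊕ipad) ∥ m = 95 36 36 ∥ 30 71 37 38.
Inner hash: sum = 149+54+54+48+113+55+56 = 529 → 02 11.
Outer input = (K'⊕opad) ∥ inner = ff 5c 5c ∥ 02 11.
Outer hash (tag): sum = 255+92+92+2+17 = 458 → 01 ca.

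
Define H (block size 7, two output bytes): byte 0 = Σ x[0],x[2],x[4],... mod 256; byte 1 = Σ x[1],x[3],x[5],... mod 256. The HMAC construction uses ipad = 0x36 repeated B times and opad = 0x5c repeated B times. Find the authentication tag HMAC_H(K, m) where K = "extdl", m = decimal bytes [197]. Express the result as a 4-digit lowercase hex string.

Key "extdl" = 65 78 74 64 6c is 5 bytes ≤ B = 7; zero-pad to 7 bytes: K' = 65 78 74 64 6c 00 00.
K' ⊕ ipad = 53 4e 42 52 5a 36 36.  K' ⊕ opad = 39 24 28 38 30 5c 5c.
Inner input = (K'⊕ipad) ∥ m = 53 4e 42 52 5a 36 36 ∥ c5.
Inner hash: even-index sum = 293 mod 256 = 37; odd-index sum = 411 mod 256 = 155 → 25 9b.
Outer input = (K'⊕opad) ∥ inner = 39 24 28 38 30 5c 5c ∥ 25 9b.
Outer hash (tag): even-index sum = 392 mod 256 = 136; odd-index sum = 221 mod 256 = 221 → 88 dd.

88dd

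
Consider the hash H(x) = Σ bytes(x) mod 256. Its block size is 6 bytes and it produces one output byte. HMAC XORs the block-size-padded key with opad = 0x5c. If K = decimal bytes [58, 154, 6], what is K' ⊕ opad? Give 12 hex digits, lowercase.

Key decimal bytes [58, 154, 6] = 3a 9a 06 is 3 bytes ≤ B = 6; zero-pad to 6 bytes: K' = 3a 9a 06 00 00 00.
XOR each byte with 0x5c: 3a⊕5c=66, 9a⊕5c=c6, 06⊕5c=5a, 00⊕5c=5c, 00⊕5c=5c, 00⊕5c=5c.

66c65a5c5c5c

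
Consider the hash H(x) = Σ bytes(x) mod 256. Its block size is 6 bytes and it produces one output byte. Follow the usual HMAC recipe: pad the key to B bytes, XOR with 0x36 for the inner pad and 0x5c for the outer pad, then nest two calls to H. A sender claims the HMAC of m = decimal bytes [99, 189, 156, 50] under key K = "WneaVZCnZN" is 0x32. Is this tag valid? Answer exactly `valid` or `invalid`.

Key "WneaVZCnZN" = 57 6e 65 61 56 5a 43 6e 5a 4e is 10 bytes > B = 6, so hash it first: H(key) = 94, then zero-pad to 6 bytes: K' = 94 00 00 00 00 00.
K' ⊕ ipad = a2 36 36 36 36 36; K' ⊕ opad = c8 5c 5c 5c 5c 5c.
Inner hash: sum = 162+54+54+54+54+54+99+189+156+50 = 926; mod 256 = 158 → 9e.
Outer hash (recomputed tag): sum = 200+92+92+92+92+92+158 = 818; mod 256 = 50 → 32.
Recomputed tag = 32; claimed = 32 → match.

valid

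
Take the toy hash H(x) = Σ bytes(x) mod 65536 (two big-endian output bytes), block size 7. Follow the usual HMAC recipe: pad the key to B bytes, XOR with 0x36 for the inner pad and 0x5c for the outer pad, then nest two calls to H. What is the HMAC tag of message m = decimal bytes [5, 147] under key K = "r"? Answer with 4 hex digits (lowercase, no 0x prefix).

Key "r" = 72 is 1 byte ≤ B = 7; zero-pad to 7 bytes: K' = 72 00 00 00 00 00 00.
K' ⊕ ipad = 44 36 36 36 36 36 36.  K' ⊕ opad = 2e 5c 5c 5c 5c 5c 5c.
Inner input = (K'⊕ipad) ∥ m = 44 36 36 36 36 36 36 ∥ 05 93.
Inner hash: sum = 68+54+54+54+54+54+54+5+147 = 544 → 02 20.
Outer input = (K'⊕opad) ∥ inner = 2e 5c 5c 5c 5c 5c 5c ∥ 02 20.
Outer hash (tag): sum = 46+92+92+92+92+92+92+2+32 = 632 → 02 78.

0278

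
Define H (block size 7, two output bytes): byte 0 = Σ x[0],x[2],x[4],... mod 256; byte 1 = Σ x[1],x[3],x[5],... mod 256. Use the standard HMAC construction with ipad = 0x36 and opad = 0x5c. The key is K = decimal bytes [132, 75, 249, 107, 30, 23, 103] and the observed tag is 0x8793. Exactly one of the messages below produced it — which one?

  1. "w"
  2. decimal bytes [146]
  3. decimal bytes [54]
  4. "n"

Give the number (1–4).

Key decimal bytes [132, 75, 249, 107, 30, 23, 103] = 84 4b f9 6b 1e 17 67 is exactly B = 7 bytes: K' = 84 4b f9 6b 1e 17 67.
K' ⊕ ipad = b2 7d cf 5d 28 21 51; K' ⊕ opad = d8 17 a5 37 42 4b 3b.
m1: inner = H(b2 7d cf 5d 28 21 51 77) = fa 72; tag = H(d8 17 a5 37 42 4b 3b fa 72) = 6c93
m2: inner = H(b2 7d cf 5d 28 21 51 92) = fa 8d; tag = H(d8 17 a5 37 42 4b 3b fa 8d) = 8793 ← matches
m3: inner = H(b2 7d cf 5d 28 21 51 36) = fa 31; tag = H(d8 17 a5 37 42 4b 3b fa 31) = 2b93
m4: inner = H(b2 7d cf 5d 28 21 51 6e) = fa 69; tag = H(d8 17 a5 37 42 4b 3b fa 69) = 6393

2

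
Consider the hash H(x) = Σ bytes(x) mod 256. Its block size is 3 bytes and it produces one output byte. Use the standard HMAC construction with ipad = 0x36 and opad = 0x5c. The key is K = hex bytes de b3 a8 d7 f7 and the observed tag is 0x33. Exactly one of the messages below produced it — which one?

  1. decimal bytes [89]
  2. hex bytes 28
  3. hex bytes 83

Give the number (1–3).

Key hex bytes de b3 a8 d7 f7 is 5 bytes > B = 3, so hash it first: H(key) = 07, then zero-pad to 3 bytes: K' = 07 00 00.
K' ⊕ ipad = 31 36 36; K' ⊕ opad = 5b 5c 5c.
m1: inner = H(31 36 36 59) = f6; tag = H(5b 5c 5c f6) = 09
m2: inner = H(31 36 36 28) = c5; tag = H(5b 5c 5c c5) = d8
m3: inner = H(31 36 36 83) = 20; tag = H(5b 5c 5c 20) = 33 ← matches

3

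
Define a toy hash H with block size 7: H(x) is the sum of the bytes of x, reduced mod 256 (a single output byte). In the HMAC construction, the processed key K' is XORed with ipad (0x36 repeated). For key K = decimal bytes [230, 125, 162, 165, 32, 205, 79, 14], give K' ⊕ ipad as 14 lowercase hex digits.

Key decimal bytes [230, 125, 162, 165, 32, 205, 79, 14] = e6 7d a2 a5 20 cd 4f 0e is 8 bytes > B = 7, so hash it first: H(key) = f4, then zero-pad to 7 bytes: K' = f4 00 00 00 00 00 00.
XOR each byte with 0x36: f4⊕36=c2, 00⊕36=36, 00⊕36=36, 00⊕36=36, 00⊕36=36, 00⊕36=36, 00⊕36=36.

c2363636363636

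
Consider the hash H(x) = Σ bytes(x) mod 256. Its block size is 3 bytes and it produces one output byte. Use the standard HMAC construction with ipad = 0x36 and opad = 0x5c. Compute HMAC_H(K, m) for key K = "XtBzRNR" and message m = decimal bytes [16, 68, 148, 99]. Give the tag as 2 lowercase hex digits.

Key "XtBzRNR" = 58 74 42 7a 52 4e 52 is 7 bytes > B = 3, so hash it first: H(key) = 7a, then zero-pad to 3 bytes: K' = 7a 00 00.
K' ⊕ ipad = 4c 36 36.  K' ⊕ opad = 26 5c 5c.
Inner input = (K'⊕ipad) ∥ m = 4c 36 36 ∥ 10 44 94 63.
Inner hash: sum = 76+54+54+16+68+148+99 = 515; mod 256 = 3 → 03.
Outer input = (K'⊕opad) ∥ inner = 26 5c 5c ∥ 03.
Outer hash (tag): sum = 38+92+92+3 = 225 → e1.

e1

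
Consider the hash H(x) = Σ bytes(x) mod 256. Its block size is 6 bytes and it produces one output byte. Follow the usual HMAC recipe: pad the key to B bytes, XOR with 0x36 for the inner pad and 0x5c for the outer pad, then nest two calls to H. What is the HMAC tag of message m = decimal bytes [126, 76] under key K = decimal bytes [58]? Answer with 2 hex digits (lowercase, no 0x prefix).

Key decimal bytes [58] = 3a is 1 byte ≤ B = 6; zero-pad to 6 bytes: K' = 3a 00 00 00 00 00.
K' ⊕ ipad = 0c 36 36 36 36 36.  K' ⊕ opad = 66 5c 5c 5c 5c 5c.
Inner input = (K'⊕ipad) ∥ m = 0c 36 36 36 36 36 ∥ 7e 4c.
Inner hash: sum = 12+54+54+54+54+54+126+76 = 484; mod 256 = 228 → e4.
Outer input = (K'⊕opad) ∥ inner = 66 5c 5c 5c 5c 5c ∥ e4.
Outer hash (tag): sum = 102+92+92+92+92+92+228 = 790; mod 256 = 22 → 16.

16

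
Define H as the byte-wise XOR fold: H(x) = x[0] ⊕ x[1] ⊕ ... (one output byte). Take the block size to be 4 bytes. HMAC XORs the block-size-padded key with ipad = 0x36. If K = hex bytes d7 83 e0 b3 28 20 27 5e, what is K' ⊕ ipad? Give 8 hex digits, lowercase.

Key hex bytes d7 83 e0 b3 28 20 27 5e is 8 bytes > B = 4, so hash it first: H(key) = 76, then zero-pad to 4 bytes: K' = 76 00 00 00.
XOR each byte with 0x36: 76⊕36=40, 00⊕36=36, 00⊕36=36, 00⊕36=36.

40363636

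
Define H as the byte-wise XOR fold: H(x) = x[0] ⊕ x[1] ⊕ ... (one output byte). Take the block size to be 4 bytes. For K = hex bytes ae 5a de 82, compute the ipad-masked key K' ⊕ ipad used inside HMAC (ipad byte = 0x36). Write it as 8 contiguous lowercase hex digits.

Key hex bytes ae 5a de 82 is exactly B = 4 bytes: K' = ae 5a de 82.
XOR each byte with 0x36: ae⊕36=98, 5a⊕36=6c, de⊕36=e8, 82⊕36=b4.

986ce8b4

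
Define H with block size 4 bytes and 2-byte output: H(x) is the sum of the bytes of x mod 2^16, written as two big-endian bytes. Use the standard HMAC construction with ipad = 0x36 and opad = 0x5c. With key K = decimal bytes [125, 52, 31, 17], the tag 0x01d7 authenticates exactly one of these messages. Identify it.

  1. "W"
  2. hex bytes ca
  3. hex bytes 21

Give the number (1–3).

Key decimal bytes [125, 52, 31, 17] = 7d 34 1f 11 is exactly B = 4 bytes: K' = 7d 34 1f 11.
K' ⊕ ipad = 4b 02 29 27; K' ⊕ opad = 21 68 43 4d.
m1: inner = H(4b 02 29 27 57) = 00 f4; tag = H(21 68 43 4d 00 f4) = 020d
m2: inner = H(4b 02 29 27 ca) = 01 67; tag = H(21 68 43 4d 01 67) = 0181
m3: inner = H(4b 02 29 27 21) = 00 be; tag = H(21 68 43 4d 00 be) = 01d7 ← matches

3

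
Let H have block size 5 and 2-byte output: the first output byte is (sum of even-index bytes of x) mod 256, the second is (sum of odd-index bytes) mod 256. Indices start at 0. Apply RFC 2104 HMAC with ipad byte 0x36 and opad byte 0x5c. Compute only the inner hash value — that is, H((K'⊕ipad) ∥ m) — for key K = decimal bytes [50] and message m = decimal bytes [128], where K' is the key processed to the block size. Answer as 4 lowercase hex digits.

Key decimal bytes [50] = 32 is 1 byte ≤ B = 5; zero-pad to 5 bytes: K' = 32 00 00 00 00.
K' ⊕ ipad = 04 36 36 36 36.
Inner input = 04 36 36 36 36 ∥ 80.
Inner hash: even-index sum = 112 mod 256 = 112; odd-index sum = 236 mod 256 = 236 → 70 ec.

70ec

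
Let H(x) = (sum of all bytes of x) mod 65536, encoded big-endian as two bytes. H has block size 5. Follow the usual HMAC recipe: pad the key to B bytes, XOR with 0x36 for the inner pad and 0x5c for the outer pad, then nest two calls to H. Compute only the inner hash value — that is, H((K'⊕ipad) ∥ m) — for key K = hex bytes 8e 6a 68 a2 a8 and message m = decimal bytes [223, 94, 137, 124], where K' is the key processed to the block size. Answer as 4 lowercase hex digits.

Key hex bytes 8e 6a 68 a2 a8 is exactly B = 5 bytes: K' = 8e 6a 68 a2 a8.
K' ⊕ ipad = b8 5c 5e 94 9e.
Inner input = b8 5c 5e 94 9e ∥ df 5e 89 7c.
Inner hash: sum = 184+92+94+148+158+223+94+137+124 = 1254 → 04 e6.

04e6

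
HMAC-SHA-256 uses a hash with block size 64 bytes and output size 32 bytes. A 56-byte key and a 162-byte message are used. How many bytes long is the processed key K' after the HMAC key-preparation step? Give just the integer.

Key is 56 ≤ 64 bytes, zero-padded: |K'| = 64.

64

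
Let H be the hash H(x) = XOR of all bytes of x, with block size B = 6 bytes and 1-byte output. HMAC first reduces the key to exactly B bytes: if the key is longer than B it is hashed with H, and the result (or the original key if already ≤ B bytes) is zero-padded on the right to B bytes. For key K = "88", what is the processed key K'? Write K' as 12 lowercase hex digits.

383800000000

Key "88" = 38 38 is 2 bytes ≤ B = 6; zero-pad to 6 bytes: K' = 38 38 00 00 00 00.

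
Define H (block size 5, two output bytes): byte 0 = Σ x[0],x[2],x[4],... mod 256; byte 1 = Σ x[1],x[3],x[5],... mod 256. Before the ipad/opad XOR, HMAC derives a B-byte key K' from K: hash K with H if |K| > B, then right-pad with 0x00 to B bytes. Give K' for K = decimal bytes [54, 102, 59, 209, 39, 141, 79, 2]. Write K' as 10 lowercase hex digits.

|K| = 8 > B = 5, so first hash the key.
H(K): even-index sum = 231 mod 256 = 231; odd-index sum = 454 mod 256 = 198 → e7 c6.
Zero-pad H(K) = e7 c6 to 5 bytes: K' = e7 c6 00 00 00.

e7c6000000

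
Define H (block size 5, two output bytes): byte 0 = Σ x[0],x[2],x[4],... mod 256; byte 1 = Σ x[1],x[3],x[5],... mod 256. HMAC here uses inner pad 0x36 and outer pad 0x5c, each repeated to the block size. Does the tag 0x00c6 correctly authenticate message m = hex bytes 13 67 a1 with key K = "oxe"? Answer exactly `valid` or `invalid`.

invalid

Key "oxe" = 6f 78 65 is 3 bytes ≤ B = 5; zero-pad to 5 bytes: K' = 6f 78 65 00 00.
K' ⊕ ipad = 59 4e 53 36 36; K' ⊕ opad = 33 24 39 5c 5c.
Inner hash: even-index sum = 329 mod 256 = 73; odd-index sum = 312 mod 256 = 56 → 49 38.
Outer hash (recomputed tag): even-index sum = 256 mod 256 = 0; odd-index sum = 201 mod 256 = 201 → 00 c9.
Recomputed tag = 00c9; claimed = 00c6 → mismatch.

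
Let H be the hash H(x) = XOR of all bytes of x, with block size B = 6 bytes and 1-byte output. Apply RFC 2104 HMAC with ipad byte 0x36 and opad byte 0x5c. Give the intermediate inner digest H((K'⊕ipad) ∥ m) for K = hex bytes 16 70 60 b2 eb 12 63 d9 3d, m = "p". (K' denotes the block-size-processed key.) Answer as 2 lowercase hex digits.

Key hex bytes 16 70 60 b2 eb 12 63 d9 3d is 9 bytes > B = 6, so hash it first: H(key) = ca, then zero-pad to 6 bytes: K' = ca 00 00 00 00 00.
K' ⊕ ipad = fc 36 36 36 36 36.
Inner input = fc 36 36 36 36 36 ∥ 70.
Inner hash: XOR fc⊕36⊕36⊕36⊕36⊕36⊕70 = ba.

ba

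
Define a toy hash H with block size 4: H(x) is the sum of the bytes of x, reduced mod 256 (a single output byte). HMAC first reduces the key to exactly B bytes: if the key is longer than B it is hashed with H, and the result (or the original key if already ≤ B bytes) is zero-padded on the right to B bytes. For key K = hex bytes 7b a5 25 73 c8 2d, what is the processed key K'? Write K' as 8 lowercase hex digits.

ad000000

|K| = 6 > B = 4, so first hash the key.
H(K): sum = 123+165+37+115+200+45 = 685; mod 256 = 173 → ad.
Zero-pad H(K) = ad to 4 bytes: K' = ad 00 00 00.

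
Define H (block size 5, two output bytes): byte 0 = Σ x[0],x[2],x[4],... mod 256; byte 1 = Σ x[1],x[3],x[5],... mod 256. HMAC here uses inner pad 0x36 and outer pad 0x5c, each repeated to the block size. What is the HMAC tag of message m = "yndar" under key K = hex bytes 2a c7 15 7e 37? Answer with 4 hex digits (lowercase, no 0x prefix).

b2cc

Key hex bytes 2a c7 15 7e 37 is exactly B = 5 bytes: K' = 2a c7 15 7e 37.
K' ⊕ ipad = 1c f1 23 48 01.  K' ⊕ opad = 76 9b 49 22 6b.
Inner input = (K'⊕ipad) ∥ m = 1c f1 23 48 01 ∥ 79 6e 64 61 72.
Inner hash: even-index sum = 271 mod 256 = 15; odd-index sum = 648 mod 256 = 136 → 0f 88.
Outer input = (K'⊕opad) ∥ inner = 76 9b 49 22 6b ∥ 0f 88.
Outer hash (tag): even-index sum = 434 mod 256 = 178; odd-index sum = 204 mod 256 = 204 → b2 cc.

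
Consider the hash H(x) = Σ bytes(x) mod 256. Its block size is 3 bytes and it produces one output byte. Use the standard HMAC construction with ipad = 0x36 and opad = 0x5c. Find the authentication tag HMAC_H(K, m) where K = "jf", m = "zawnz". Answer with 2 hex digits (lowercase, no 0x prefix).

Key "jf" = 6a 66 is 2 bytes ≤ B = 3; zero-pad to 3 bytes: K' = 6a 66 00.
K' ⊕ ipad = 5c 50 36.  K' ⊕ opad = 36 3a 5c.
Inner input = (K'⊕ipad) ∥ m = 5c 50 36 ∥ 7a 61 77 6e 7a.
Inner hash: sum = 92+80+54+122+97+119+110+122 = 796; mod 256 = 28 → 1c.
Outer input = (K'⊕opad) ∥ inner = 36 3a 5c ∥ 1c.
Outer hash (tag): sum = 54+58+92+28 = 232 → e8.

e8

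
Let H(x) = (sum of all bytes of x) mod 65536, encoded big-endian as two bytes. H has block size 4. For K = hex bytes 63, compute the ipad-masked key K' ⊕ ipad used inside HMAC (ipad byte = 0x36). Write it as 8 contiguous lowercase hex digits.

55363636

Key hex bytes 63 is 1 byte ≤ B = 4; zero-pad to 4 bytes: K' = 63 00 00 00.
XOR each byte with 0x36: 63⊕36=55, 00⊕36=36, 00⊕36=36, 00⊕36=36.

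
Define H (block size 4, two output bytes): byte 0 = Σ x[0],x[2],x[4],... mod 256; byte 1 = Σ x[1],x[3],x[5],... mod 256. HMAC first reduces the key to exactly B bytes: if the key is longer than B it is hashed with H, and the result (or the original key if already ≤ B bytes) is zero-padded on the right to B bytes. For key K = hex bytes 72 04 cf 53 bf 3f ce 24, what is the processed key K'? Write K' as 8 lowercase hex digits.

ceba0000

|K| = 8 > B = 4, so first hash the key.
H(K): even-index sum = 718 mod 256 = 206; odd-index sum = 186 mod 256 = 186 → ce ba.
Zero-pad H(K) = ce ba to 4 bytes: K' = ce ba 00 00.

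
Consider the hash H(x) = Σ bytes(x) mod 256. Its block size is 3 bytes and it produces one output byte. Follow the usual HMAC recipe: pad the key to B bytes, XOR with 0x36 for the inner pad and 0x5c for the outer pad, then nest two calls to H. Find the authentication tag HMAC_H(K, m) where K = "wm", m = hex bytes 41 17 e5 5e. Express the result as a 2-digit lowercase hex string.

Key "wm" = 77 6d is 2 bytes ≤ B = 3; zero-pad to 3 bytes: K' = 77 6d 00.
K' ⊕ ipad = 41 5b 36.  K' ⊕ opad = 2b 31 5c.
Inner input = (K'⊕ipad) ∥ m = 41 5b 36 ∥ 41 17 e5 5e.
Inner hash: sum = 65+91+54+65+23+229+94 = 621; mod 256 = 109 → 6d.
Outer input = (K'⊕opad) ∥ inner = 2b 31 5c ∥ 6d.
Outer hash (tag): sum = 43+49+92+109 = 293; mod 256 = 37 → 25.

25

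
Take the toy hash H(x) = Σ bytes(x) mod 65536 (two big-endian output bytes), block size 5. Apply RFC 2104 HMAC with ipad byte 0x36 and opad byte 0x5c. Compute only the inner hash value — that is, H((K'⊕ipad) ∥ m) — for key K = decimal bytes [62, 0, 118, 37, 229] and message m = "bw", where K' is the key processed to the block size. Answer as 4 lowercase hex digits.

023d

Key decimal bytes [62, 0, 118, 37, 229] = 3e 00 76 25 e5 is exactly B = 5 bytes: K' = 3e 00 76 25 e5.
K' ⊕ ipad = 08 36 40 13 d3.
Inner input = 08 36 40 13 d3 ∥ 62 77.
Inner hash: sum = 8+54+64+19+211+98+119 = 573 → 02 3d.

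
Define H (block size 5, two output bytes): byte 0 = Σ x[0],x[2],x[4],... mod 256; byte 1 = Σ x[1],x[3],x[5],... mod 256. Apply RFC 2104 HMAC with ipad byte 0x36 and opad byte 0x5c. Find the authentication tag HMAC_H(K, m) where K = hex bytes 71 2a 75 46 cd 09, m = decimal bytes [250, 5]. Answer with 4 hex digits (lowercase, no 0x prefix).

2677

Key hex bytes 71 2a 75 46 cd 09 is 6 bytes > B = 5, so hash it first: H(key) = b3 79, then zero-pad to 5 bytes: K' = b3 79 00 00 00.
K' ⊕ ipad = 85 4f 36 36 36.  K' ⊕ opad = ef 25 5c 5c 5c.
Inner input = (K'⊕ipad) ∥ m = 85 4f 36 36 36 ∥ fa 05.
Inner hash: even-index sum = 246 mod 256 = 246; odd-index sum = 383 mod 256 = 127 → f6 7f.
Outer input = (K'⊕opad) ∥ inner = ef 25 5c 5c 5c ∥ f6 7f.
Outer hash (tag): even-index sum = 550 mod 256 = 38; odd-index sum = 375 mod 256 = 119 → 26 77.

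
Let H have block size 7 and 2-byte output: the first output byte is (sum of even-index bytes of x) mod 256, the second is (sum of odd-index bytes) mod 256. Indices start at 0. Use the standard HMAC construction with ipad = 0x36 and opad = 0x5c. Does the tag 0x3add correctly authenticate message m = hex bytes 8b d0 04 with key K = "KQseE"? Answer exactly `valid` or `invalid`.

valid

Key "KQseE" = 4b 51 73 65 45 is 5 bytes ≤ B = 7; zero-pad to 7 bytes: K' = 4b 51 73 65 45 00 00.
K' ⊕ ipad = 7d 67 45 53 73 36 36; K' ⊕ opad = 17 0d 2f 39 19 5c 5c.
Inner hash: even-index sum = 571 mod 256 = 59; odd-index sum = 383 mod 256 = 127 → 3b 7f.
Outer hash (recomputed tag): even-index sum = 314 mod 256 = 58; odd-index sum = 221 mod 256 = 221 → 3a dd.
Recomputed tag = 3add; claimed = 3add → match.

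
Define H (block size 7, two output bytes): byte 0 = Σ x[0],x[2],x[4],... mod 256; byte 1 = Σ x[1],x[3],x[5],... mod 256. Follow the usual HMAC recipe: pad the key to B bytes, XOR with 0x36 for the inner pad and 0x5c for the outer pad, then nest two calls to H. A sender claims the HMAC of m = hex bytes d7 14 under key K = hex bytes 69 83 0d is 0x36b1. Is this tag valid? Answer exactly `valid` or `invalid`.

valid

Key hex bytes 69 83 0d is 3 bytes ≤ B = 7; zero-pad to 7 bytes: K' = 69 83 0d 00 00 00 00.
K' ⊕ ipad = 5f b5 3b 36 36 36 36; K' ⊕ opad = 35 df 51 5c 5c 5c 5c.
Inner hash: even-index sum = 282 mod 256 = 26; odd-index sum = 504 mod 256 = 248 → 1a f8.
Outer hash (recomputed tag): even-index sum = 566 mod 256 = 54; odd-index sum = 433 mod 256 = 177 → 36 b1.
Recomputed tag = 36b1; claimed = 36b1 → match.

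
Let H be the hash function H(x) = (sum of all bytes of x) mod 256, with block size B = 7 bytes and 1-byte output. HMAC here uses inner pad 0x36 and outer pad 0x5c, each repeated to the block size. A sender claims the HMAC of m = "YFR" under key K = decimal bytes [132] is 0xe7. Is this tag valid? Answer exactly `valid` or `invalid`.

Key decimal bytes [132] = 84 is 1 byte ≤ B = 7; zero-pad to 7 bytes: K' = 84 00 00 00 00 00 00.
K' ⊕ ipad = b2 36 36 36 36 36 36; K' ⊕ opad = d8 5c 5c 5c 5c 5c 5c.
Inner hash: sum = 178+54+54+54+54+54+54+89+70+82 = 743; mod 256 = 231 → e7.
Outer hash (recomputed tag): sum = 216+92+92+92+92+92+92+231 = 999; mod 256 = 231 → e7.
Recomputed tag = e7; claimed = e7 → match.

valid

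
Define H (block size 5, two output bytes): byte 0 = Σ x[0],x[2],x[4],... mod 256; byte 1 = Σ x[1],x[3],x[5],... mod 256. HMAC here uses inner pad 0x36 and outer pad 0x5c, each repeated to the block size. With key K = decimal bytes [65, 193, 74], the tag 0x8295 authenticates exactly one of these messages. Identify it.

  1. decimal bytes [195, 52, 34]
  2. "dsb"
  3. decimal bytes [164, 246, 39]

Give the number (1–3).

Key decimal bytes [65, 193, 74] = 41 c1 4a is 3 bytes ≤ B = 5; zero-pad to 5 bytes: K' = 41 c1 4a 00 00.
K' ⊕ ipad = 77 f7 7c 36 36; K' ⊕ opad = 1d 9d 16 5c 5c.
m1: inner = H(77 f7 7c 36 36 c3 34 22) = 5d 12; tag = H(1d 9d 16 5c 5c 5d 12) = a156
m2: inner = H(77 f7 7c 36 36 64 73 62) = 9c f3; tag = H(1d 9d 16 5c 5c 9c f3) = 8295 ← matches
m3: inner = H(77 f7 7c 36 36 a4 f6 27) = 1f f8; tag = H(1d 9d 16 5c 5c 1f f8) = 8718

2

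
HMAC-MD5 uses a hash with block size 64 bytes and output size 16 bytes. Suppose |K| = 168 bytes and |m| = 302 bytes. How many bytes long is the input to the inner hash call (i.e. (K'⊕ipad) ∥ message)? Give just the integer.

366

Key is 168 > 64 bytes, so it is hashed to 16 bytes then zero-padded to 64: |K'| = 64.
Inner input = (K'⊕ipad) ∥ m → 64 + 302 = 366 bytes.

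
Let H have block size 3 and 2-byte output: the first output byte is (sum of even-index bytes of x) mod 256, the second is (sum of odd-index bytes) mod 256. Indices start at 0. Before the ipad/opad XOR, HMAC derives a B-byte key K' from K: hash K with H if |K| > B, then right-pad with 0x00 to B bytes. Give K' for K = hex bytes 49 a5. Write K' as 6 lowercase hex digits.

49a500

Key hex bytes 49 a5 is 2 bytes ≤ B = 3; zero-pad to 3 bytes: K' = 49 a5 00.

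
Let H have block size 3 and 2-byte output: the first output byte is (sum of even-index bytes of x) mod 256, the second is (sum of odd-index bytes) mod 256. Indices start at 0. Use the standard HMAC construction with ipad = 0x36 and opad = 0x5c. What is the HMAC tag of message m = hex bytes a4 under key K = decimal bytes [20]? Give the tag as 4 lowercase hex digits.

7eb4

Key decimal bytes [20] = 14 is 1 byte ≤ B = 3; zero-pad to 3 bytes: K' = 14 00 00.
K' ⊕ ipad = 22 36 36.  K' ⊕ opad = 48 5c 5c.
Inner input = (K'⊕ipad) ∥ m = 22 36 36 ∥ a4.
Inner hash: even-index sum = 88 mod 256 = 88; odd-index sum = 218 mod 256 = 218 → 58 da.
Outer input = (K'⊕opad) ∥ inner = 48 5c 5c ∥ 58 da.
Outer hash (tag): even-index sum = 382 mod 256 = 126; odd-index sum = 180 mod 256 = 180 → 7e b4.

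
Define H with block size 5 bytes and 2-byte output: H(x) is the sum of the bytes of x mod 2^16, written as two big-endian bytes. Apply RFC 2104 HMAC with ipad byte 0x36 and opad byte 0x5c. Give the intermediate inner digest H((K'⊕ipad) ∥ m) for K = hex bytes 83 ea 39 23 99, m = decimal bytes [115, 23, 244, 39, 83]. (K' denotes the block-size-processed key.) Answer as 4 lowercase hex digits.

045c

Key hex bytes 83 ea 39 23 99 is exactly B = 5 bytes: K' = 83 ea 39 23 99.
K' ⊕ ipad = b5 dc 0f 15 af.
Inner input = b5 dc 0f 15 af ∥ 73 17 f4 27 53.
Inner hash: sum = 181+220+15+21+175+115+23+244+39+83 = 1116 → 04 5c.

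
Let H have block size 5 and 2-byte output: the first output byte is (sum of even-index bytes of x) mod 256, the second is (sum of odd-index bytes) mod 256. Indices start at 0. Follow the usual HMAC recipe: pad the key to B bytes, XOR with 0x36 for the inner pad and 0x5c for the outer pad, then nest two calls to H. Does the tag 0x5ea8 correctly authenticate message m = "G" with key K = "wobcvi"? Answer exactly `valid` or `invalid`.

invalid

Key "wobcvi" = 77 6f 62 63 76 69 is 6 bytes > B = 5, so hash it first: H(key) = 4f 3b, then zero-pad to 5 bytes: K' = 4f 3b 00 00 00.
K' ⊕ ipad = 79 0d 36 36 36; K' ⊕ opad = 13 67 5c 5c 5c.
Inner hash: even-index sum = 229 mod 256 = 229; odd-index sum = 138 mod 256 = 138 → e5 8a.
Outer hash (recomputed tag): even-index sum = 341 mod 256 = 85; odd-index sum = 424 mod 256 = 168 → 55 a8.
Recomputed tag = 55a8; claimed = 5ea8 → mismatch.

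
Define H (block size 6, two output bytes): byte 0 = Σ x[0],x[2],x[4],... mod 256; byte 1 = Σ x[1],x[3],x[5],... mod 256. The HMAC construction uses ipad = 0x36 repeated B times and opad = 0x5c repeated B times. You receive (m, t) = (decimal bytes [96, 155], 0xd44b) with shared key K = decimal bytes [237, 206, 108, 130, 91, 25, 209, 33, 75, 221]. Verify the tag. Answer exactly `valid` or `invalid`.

Key decimal bytes [237, 206, 108, 130, 91, 25, 209, 33, 75, 221] = ed ce 6c 82 5b 19 d1 21 4b dd is 10 bytes > B = 6, so hash it first: H(key) = d0 67, then zero-pad to 6 bytes: K' = d0 67 00 00 00 00.
K' ⊕ ipad = e6 51 36 36 36 36; K' ⊕ opad = 8c 3b 5c 5c 5c 5c.
Inner hash: even-index sum = 434 mod 256 = 178; odd-index sum = 344 mod 256 = 88 → b2 58.
Outer hash (recomputed tag): even-index sum = 502 mod 256 = 246; odd-index sum = 331 mod 256 = 75 → f6 4b.
Recomputed tag = f64b; claimed = d44b → mismatch.

invalid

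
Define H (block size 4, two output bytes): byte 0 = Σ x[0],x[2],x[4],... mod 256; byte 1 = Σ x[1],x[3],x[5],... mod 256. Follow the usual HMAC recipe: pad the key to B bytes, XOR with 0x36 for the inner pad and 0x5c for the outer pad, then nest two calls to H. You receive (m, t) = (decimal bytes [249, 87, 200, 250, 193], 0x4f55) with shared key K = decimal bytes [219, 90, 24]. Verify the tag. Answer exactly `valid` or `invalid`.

invalid

Key decimal bytes [219, 90, 24] = db 5a 18 is 3 bytes ≤ B = 4; zero-pad to 4 bytes: K' = db 5a 18 00.
K' ⊕ ipad = ed 6c 2e 36; K' ⊕ opad = 87 06 44 5c.
Inner hash: even-index sum = 925 mod 256 = 157; odd-index sum = 499 mod 256 = 243 → 9d f3.
Outer hash (recomputed tag): even-index sum = 360 mod 256 = 104; odd-index sum = 341 mod 256 = 85 → 68 55.
Recomputed tag = 6855; claimed = 4f55 → mismatch.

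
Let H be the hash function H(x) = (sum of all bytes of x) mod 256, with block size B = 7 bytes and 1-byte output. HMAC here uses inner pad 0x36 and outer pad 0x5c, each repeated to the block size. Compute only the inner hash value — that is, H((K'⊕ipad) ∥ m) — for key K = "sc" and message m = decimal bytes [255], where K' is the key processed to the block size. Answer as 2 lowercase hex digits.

Key "sc" = 73 63 is 2 bytes ≤ B = 7; zero-pad to 7 bytes: K' = 73 63 00 00 00 00 00.
K' ⊕ ipad = 45 55 36 36 36 36 36.
Inner input = 45 55 36 36 36 36 36 ∥ ff.
Inner hash: sum = 69+85+54+54+54+54+54+255 = 679; mod 256 = 167 → a7.

a7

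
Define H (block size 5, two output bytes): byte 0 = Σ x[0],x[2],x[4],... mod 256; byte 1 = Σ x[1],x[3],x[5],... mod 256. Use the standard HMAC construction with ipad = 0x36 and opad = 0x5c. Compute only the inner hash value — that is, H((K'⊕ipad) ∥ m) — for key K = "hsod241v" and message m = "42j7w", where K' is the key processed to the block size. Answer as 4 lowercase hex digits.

Key "hsod241v" = 68 73 6f 64 32 34 31 76 is 8 bytes > B = 5, so hash it first: H(key) = 3a 81, then zero-pad to 5 bytes: K' = 3a 81 00 00 00.
K' ⊕ ipad = 0c b7 36 36 36.
Inner input = 0c b7 36 36 36 ∥ 34 32 6a 37 77.
Inner hash: even-index sum = 225 mod 256 = 225; odd-index sum = 514 mod 256 = 2 → e1 02.

e102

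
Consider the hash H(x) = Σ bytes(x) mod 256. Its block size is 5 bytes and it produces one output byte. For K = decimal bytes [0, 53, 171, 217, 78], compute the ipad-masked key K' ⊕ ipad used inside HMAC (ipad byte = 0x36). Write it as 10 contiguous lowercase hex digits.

36039def78

Key decimal bytes [0, 53, 171, 217, 78] = 00 35 ab d9 4e is exactly B = 5 bytes: K' = 00 35 ab d9 4e.
XOR each byte with 0x36: 00⊕36=36, 35⊕36=03, ab⊕36=9d, d9⊕36=ef, 4e⊕36=78.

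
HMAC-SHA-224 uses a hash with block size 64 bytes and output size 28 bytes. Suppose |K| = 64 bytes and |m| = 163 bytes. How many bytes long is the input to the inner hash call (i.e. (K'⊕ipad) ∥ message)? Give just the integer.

227

Key is 64 ≤ 64 bytes, zero-padded: |K'| = 64.
Inner input = (K'⊕ipad) ∥ m → 64 + 163 = 227 bytes.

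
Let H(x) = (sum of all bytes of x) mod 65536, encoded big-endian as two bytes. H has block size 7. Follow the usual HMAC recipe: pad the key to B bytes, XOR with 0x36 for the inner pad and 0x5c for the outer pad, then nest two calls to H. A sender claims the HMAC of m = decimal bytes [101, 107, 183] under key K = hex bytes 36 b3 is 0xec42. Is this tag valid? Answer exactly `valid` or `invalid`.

invalid

Key hex bytes 36 b3 is 2 bytes ≤ B = 7; zero-pad to 7 bytes: K' = 36 b3 00 00 00 00 00.
K' ⊕ ipad = 00 85 36 36 36 36 36; K' ⊕ opad = 6a ef 5c 5c 5c 5c 5c.
Inner hash: sum = 0+133+54+54+54+54+54+101+107+183 = 794 → 03 1a.
Outer hash (recomputed tag): sum = 106+239+92+92+92+92+92+3+26 = 834 → 03 42.
Recomputed tag = 0342; claimed = ec42 → mismatch.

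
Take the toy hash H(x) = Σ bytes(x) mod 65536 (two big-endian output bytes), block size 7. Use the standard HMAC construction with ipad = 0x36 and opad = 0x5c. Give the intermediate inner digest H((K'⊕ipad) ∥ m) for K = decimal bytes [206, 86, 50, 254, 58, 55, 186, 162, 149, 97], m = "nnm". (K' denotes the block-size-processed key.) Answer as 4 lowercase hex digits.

02ab

Key decimal bytes [206, 86, 50, 254, 58, 55, 186, 162, 149, 97] = ce 56 32 fe 3a 37 ba a2 95 61 is 10 bytes > B = 7, so hash it first: H(key) = 05 17, then zero-pad to 7 bytes: K' = 05 17 00 00 00 00 00.
K' ⊕ ipad = 33 21 36 36 36 36 36.
Inner input = 33 21 36 36 36 36 36 ∥ 6e 6e 6d.
Inner hash: sum = 51+33+54+54+54+54+54+110+110+109 = 683 → 02 ab.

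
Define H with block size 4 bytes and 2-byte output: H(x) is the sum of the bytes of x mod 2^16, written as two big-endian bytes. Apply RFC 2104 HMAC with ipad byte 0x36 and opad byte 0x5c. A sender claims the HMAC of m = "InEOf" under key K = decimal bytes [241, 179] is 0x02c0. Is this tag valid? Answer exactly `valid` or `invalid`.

Key decimal bytes [241, 179] = f1 b3 is 2 bytes ≤ B = 4; zero-pad to 4 bytes: K' = f1 b3 00 00.
K' ⊕ ipad = c7 85 36 36; K' ⊕ opad = ad ef 5c 5c.
Inner hash: sum = 199+133+54+54+73+110+69+79+102 = 873 → 03 69.
Outer hash (recomputed tag): sum = 173+239+92+92+3+105 = 704 → 02 c0.
Recomputed tag = 02c0; claimed = 02c0 → match.

valid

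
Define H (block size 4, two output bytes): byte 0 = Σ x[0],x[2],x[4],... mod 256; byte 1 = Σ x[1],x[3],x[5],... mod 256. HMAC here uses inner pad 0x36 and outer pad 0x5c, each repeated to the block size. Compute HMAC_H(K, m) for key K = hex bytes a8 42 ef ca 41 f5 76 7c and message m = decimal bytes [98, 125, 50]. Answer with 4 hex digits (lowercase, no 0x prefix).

b07b

Key hex bytes a8 42 ef ca 41 f5 76 7c is 8 bytes > B = 4, so hash it first: H(key) = 4e 7d, then zero-pad to 4 bytes: K' = 4e 7d 00 00.
K' ⊕ ipad = 78 4b 36 36.  K' ⊕ opad = 12 21 5c 5c.
Inner input = (K'⊕ipad) ∥ m = 78 4b 36 36 ∥ 62 7d 32.
Inner hash: even-index sum = 322 mod 256 = 66; odd-index sum = 254 mod 256 = 254 → 42 fe.
Outer input = (K'⊕opad) ∥ inner = 12 21 5c 5c ∥ 42 fe.
Outer hash (tag): even-index sum = 176 mod 256 = 176; odd-index sum = 379 mod 256 = 123 → b0 7b.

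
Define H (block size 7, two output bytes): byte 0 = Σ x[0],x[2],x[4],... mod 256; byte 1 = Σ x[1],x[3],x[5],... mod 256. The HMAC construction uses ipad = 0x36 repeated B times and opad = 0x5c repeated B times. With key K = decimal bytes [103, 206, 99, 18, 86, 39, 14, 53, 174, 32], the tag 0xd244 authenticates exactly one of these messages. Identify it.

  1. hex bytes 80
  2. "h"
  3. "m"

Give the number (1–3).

Key decimal bytes [103, 206, 99, 18, 86, 39, 14, 53, 174, 32] = 67 ce 63 12 56 27 0e 35 ae 20 is 10 bytes > B = 7, so hash it first: H(key) = dc 5c, then zero-pad to 7 bytes: K' = dc 5c 00 00 00 00 00.
K' ⊕ ipad = ea 6a 36 36 36 36 36; K' ⊕ opad = 80 00 5c 5c 5c 5c 5c.
m1: inner = H(ea 6a 36 36 36 36 36 80) = 8c 56; tag = H(80 00 5c 5c 5c 5c 5c 8c 56) = ea44
m2: inner = H(ea 6a 36 36 36 36 36 68) = 8c 3e; tag = H(80 00 5c 5c 5c 5c 5c 8c 3e) = d244 ← matches
m3: inner = H(ea 6a 36 36 36 36 36 6d) = 8c 43; tag = H(80 00 5c 5c 5c 5c 5c 8c 43) = d744

2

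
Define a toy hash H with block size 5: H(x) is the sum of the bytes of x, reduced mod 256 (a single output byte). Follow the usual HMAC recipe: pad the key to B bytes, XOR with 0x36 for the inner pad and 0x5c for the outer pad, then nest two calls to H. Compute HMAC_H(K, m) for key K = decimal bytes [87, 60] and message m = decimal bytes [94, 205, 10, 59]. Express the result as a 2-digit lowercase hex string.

fc

Key decimal bytes [87, 60] = 57 3c is 2 bytes ≤ B = 5; zero-pad to 5 bytes: K' = 57 3c 00 00 00.
K' ⊕ ipad = 61 0a 36 36 36.  K' ⊕ opad = 0b 60 5c 5c 5c.
Inner input = (K'⊕ipad) ∥ m = 61 0a 36 36 36 ∥ 5e cd 0a 3b.
Inner hash: sum = 97+10+54+54+54+94+205+10+59 = 637; mod 256 = 125 → 7d.
Outer input = (K'⊕opad) ∥ inner = 0b 60 5c 5c 5c ∥ 7d.
Outer hash (tag): sum = 11+96+92+92+92+125 = 508; mod 256 = 252 → fc.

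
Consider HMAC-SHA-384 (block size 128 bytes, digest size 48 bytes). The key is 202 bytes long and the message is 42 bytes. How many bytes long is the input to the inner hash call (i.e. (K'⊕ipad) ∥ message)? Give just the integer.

Key is 202 > 128 bytes, so it is hashed to 48 bytes then zero-padded to 128: |K'| = 128.
Inner input = (K'⊕ipad) ∥ m → 128 + 42 = 170 bytes.

170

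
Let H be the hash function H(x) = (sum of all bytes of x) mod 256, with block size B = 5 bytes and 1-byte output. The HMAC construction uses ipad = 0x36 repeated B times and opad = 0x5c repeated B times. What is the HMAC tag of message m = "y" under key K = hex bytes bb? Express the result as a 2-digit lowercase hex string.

35

Key hex bytes bb is 1 byte ≤ B = 5; zero-pad to 5 bytes: K' = bb 00 00 00 00.
K' ⊕ ipad = 8d 36 36 36 36.  K' ⊕ opad = e7 5c 5c 5c 5c.
Inner input = (K'⊕ipad) ∥ m = 8d 36 36 36 36 ∥ 79.
Inner hash: sum = 141+54+54+54+54+121 = 478; mod 256 = 222 → de.
Outer input = (K'⊕opad) ∥ inner = e7 5c 5c 5c 5c ∥ de.
Outer hash (tag): sum = 231+92+92+92+92+222 = 821; mod 256 = 53 → 35.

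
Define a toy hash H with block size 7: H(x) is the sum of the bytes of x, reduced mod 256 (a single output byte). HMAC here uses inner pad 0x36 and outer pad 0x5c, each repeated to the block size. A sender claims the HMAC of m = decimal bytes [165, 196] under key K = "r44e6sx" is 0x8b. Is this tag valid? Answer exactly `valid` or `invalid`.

Key "r44e6sx" = 72 34 34 65 36 73 78 is exactly B = 7 bytes: K' = 72 34 34 65 36 73 78.
K' ⊕ ipad = 44 02 02 53 00 45 4e; K' ⊕ opad = 2e 68 68 39 6a 2f 24.
Inner hash: sum = 68+2+2+83+0+69+78+165+196 = 663; mod 256 = 151 → 97.
Outer hash (recomputed tag): sum = 46+104+104+57+106+47+36+151 = 651; mod 256 = 139 → 8b.
Recomputed tag = 8b; claimed = 8b → match.

valid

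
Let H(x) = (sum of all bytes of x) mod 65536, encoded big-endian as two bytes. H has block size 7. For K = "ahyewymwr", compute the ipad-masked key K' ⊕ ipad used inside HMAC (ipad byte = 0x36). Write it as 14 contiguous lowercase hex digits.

Key "ahyewymwr" = 61 68 79 65 77 79 6d 77 72 is 9 bytes > B = 7, so hash it first: H(key) = 03 ed, then zero-pad to 7 bytes: K' = 03 ed 00 00 00 00 00.
XOR each byte with 0x36: 03⊕36=35, ed⊕36=db, 00⊕36=36, 00⊕36=36, 00⊕36=36, 00⊕36=36, 00⊕36=36.

35db3636363636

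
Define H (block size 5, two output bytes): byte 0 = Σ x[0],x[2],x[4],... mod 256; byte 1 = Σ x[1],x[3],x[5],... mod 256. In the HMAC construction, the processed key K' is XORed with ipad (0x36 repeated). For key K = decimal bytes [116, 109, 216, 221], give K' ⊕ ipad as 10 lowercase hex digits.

Key decimal bytes [116, 109, 216, 221] = 74 6d d8 dd is 4 bytes ≤ B = 5; zero-pad to 5 bytes: K' = 74 6d d8 dd 00.
XOR each byte with 0x36: 74⊕36=42, 6d⊕36=5b, d8⊕36=ee, dd⊕36=eb, 00⊕36=36.

425beeeb36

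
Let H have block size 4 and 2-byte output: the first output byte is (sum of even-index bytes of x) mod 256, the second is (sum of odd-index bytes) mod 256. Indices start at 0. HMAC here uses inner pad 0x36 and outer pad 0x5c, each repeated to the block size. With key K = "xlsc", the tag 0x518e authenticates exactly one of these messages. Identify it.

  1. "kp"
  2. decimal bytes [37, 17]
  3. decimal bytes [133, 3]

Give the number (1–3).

Key "xlsc" = 78 6c 73 63 is exactly B = 4 bytes: K' = 78 6c 73 63.
K' ⊕ ipad = 4e 5a 45 55; K' ⊕ opad = 24 30 2f 3f.
m1: inner = H(4e 5a 45 55 6b 70) = fe 1f; tag = H(24 30 2f 3f fe 1f) = 518e ← matches
m2: inner = H(4e 5a 45 55 25 11) = b8 c0; tag = H(24 30 2f 3f b8 c0) = 0b2f
m3: inner = H(4e 5a 45 55 85 03) = 18 b2; tag = H(24 30 2f 3f 18 b2) = 6b21

1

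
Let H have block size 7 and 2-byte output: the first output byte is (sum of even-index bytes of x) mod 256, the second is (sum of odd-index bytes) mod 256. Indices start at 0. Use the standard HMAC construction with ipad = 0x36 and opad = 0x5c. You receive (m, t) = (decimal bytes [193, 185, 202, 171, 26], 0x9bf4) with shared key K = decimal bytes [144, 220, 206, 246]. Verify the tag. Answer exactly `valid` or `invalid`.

Key decimal bytes [144, 220, 206, 246] = 90 dc ce f6 is 4 bytes ≤ B = 7; zero-pad to 7 bytes: K' = 90 dc ce f6 00 00 00.
K' ⊕ ipad = a6 ea f8 c0 36 36 36; K' ⊕ opad = cc 80 92 aa 5c 5c 5c.
Inner hash: even-index sum = 878 mod 256 = 110; odd-index sum = 901 mod 256 = 133 → 6e 85.
Outer hash (recomputed tag): even-index sum = 667 mod 256 = 155; odd-index sum = 500 mod 256 = 244 → 9b f4.
Recomputed tag = 9bf4; claimed = 9bf4 → match.

valid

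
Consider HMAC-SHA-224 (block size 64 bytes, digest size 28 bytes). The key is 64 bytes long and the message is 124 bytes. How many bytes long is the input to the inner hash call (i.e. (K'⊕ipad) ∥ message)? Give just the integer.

Key is 64 ≤ 64 bytes, zero-padded: |K'| = 64.
Inner input = (K'⊕ipad) ∥ m → 64 + 124 = 188 bytes.

188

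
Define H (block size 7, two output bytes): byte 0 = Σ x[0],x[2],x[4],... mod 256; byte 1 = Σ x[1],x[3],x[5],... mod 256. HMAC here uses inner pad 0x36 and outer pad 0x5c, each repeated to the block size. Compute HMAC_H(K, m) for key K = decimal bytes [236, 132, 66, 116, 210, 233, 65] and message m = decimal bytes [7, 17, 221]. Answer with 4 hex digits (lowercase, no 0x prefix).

306f

Key decimal bytes [236, 132, 66, 116, 210, 233, 65] = ec 84 42 74 d2 e9 41 is exactly B = 7 bytes: K' = ec 84 42 74 d2 e9 41.
K' ⊕ ipad = da b2 74 42 e4 df 77.  K' ⊕ opad = b0 d8 1e 28 8e b5 1d.
Inner input = (K'⊕ipad) ∥ m = da b2 74 42 e4 df 77 ∥ 07 11 dd.
Inner hash: even-index sum = 698 mod 256 = 186; odd-index sum = 695 mod 256 = 183 → ba b7.
Outer input = (K'⊕opad) ∥ inner = b0 d8 1e 28 8e b5 1d ∥ ba b7.
Outer hash (tag): even-index sum = 560 mod 256 = 48; odd-index sum = 623 mod 256 = 111 → 30 6f.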